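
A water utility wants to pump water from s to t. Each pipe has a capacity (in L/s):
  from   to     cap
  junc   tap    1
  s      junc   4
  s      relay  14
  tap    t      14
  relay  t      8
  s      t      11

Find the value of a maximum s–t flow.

20

Augment s→t: bottleneck 11. Total 11.
Augment s→relay→t: bottleneck 8. Total 19.
Augment s→junc→tap→t: bottleneck 1. Total 20.
No augmenting path remains in the residual graph.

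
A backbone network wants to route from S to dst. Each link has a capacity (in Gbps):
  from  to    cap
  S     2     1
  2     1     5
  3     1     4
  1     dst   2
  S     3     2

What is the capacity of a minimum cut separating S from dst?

Max flow = 2 (via 2 augmenting paths).
In the residual at optimum, the set reachable from S is {1, 2, 3, S}.
Cut edges: 1→dst (cap 2). Sum = 2.

2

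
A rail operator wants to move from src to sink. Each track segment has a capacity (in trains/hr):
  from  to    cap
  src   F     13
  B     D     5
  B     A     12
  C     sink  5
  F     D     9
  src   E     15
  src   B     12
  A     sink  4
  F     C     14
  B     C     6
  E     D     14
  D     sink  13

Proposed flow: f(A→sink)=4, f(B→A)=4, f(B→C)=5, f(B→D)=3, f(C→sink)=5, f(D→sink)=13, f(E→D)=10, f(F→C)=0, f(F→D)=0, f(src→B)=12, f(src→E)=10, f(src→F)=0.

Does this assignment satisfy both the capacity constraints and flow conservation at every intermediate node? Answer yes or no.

Yes

Every edge has 0 ≤ f(e) ≤ cap(e).
At each intermediate node, inflow equals outflow.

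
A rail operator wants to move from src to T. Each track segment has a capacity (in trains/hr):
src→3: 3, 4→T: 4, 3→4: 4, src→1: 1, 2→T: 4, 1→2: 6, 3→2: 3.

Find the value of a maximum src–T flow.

Augment src→3→4→T: bottleneck 3. Total 3.
Augment src→1→2→T: bottleneck 1. Total 4.
No augmenting path remains in the residual graph.

4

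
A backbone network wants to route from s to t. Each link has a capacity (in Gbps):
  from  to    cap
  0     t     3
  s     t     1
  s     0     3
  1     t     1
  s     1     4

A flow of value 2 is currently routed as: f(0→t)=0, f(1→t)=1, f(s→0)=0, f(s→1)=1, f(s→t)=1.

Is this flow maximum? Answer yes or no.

Residual path s→0→t has bottleneck 3 > 0.
Pushing 3 along it raises the flow to 5, so the given flow is not maximum.

No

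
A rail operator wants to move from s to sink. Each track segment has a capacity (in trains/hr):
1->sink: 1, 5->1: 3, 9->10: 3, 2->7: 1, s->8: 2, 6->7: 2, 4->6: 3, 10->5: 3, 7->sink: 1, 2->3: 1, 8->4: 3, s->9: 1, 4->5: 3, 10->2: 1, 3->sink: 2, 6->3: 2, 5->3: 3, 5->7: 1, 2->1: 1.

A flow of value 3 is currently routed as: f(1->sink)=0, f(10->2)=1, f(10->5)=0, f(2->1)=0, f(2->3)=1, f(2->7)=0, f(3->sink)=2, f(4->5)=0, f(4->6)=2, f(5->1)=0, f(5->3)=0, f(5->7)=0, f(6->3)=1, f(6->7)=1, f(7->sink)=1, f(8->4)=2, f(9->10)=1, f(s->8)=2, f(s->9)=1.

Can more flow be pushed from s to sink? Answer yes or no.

No

Residual reachable from s: {s}; sink is not reachable.
Saturated cut: s->9, s->8 with total capacity 3 = current flow value. Flow is maximum.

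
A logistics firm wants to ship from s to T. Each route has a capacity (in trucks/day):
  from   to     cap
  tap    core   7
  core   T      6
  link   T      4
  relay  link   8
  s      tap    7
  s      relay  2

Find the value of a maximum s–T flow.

Augment s->relay->link->T: bottleneck 2. Total 2.
Augment s->tap->core->T: bottleneck 6. Total 8.
No augmenting path remains in the residual graph.

8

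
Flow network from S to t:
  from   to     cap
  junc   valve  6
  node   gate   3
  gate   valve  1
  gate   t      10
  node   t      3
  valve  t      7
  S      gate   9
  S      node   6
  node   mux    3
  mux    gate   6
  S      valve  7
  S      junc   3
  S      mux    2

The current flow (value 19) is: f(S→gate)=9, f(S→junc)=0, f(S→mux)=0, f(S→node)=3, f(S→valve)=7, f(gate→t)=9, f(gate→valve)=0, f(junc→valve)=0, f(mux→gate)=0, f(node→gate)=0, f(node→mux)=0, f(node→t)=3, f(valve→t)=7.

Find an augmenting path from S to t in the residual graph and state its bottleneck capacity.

Residual along S→node→gate→t: S→node: 3, node→gate: 3, gate→t: 1.
Bottleneck = min = 1.

S→node→gate→t, bottleneck 1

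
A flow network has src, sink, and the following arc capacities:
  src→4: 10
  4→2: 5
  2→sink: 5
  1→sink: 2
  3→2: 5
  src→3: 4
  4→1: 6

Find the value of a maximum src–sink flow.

Augment src→3→2→sink: bottleneck 4. Total 4.
Augment src→4→2→sink: bottleneck 1. Total 5.
Augment src→4→1→sink: bottleneck 2. Total 7.
No augmenting path remains in the residual graph.

7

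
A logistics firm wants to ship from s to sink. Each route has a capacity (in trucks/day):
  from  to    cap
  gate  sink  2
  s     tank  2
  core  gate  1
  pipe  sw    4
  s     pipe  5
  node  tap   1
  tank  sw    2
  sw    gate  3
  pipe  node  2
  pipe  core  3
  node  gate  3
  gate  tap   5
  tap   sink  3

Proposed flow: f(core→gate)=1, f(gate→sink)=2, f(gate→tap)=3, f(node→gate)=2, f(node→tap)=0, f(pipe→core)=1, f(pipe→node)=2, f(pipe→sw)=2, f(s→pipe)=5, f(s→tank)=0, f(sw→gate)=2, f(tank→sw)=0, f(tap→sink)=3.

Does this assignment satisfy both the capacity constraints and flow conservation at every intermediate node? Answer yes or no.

Yes

Every edge has 0 ≤ f(e) ≤ cap(e).
At each intermediate node, inflow equals outflow.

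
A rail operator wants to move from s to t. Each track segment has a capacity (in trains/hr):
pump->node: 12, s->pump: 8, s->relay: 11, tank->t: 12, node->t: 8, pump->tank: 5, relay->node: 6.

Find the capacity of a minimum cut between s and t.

13

Max flow = 13 (via 3 augmenting paths).
In the residual at optimum, the set reachable from s is {node, pump, relay, s}.
Cut edges: pump->tank (cap 5), node->t (cap 8). Sum = 13.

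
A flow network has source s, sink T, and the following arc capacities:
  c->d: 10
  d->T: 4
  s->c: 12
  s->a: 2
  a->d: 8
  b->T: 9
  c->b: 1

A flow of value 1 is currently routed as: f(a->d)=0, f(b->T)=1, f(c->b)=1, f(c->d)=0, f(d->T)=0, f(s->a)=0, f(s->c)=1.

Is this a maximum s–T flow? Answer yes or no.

No

Residual path s->c->d->T has bottleneck 4 > 0.
Pushing 4 along it raises the flow to 5, so the given flow is not maximum.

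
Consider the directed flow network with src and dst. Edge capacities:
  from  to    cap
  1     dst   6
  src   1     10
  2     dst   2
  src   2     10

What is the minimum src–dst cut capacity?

8

Max flow = 8 (via 2 augmenting paths).
In the residual at optimum, the set reachable from src is {1, 2, src}.
Cut edges: 1→dst (cap 6), 2→dst (cap 2). Sum = 8.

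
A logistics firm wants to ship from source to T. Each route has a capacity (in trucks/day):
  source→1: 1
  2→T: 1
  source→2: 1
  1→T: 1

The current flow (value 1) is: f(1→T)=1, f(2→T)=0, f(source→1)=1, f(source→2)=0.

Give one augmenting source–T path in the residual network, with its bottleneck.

source→2→T, bottleneck 1

Residual along source→2→T: source→2: 1, 2→T: 1.
Bottleneck = min = 1.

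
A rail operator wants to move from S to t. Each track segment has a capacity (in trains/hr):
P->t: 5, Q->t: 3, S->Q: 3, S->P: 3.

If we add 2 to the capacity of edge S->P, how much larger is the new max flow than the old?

2

Original max flow = 6.
After raising cap(S->P), augmenting paths through that edge carry 2 more units.
New max flow = 8. Increase = 2.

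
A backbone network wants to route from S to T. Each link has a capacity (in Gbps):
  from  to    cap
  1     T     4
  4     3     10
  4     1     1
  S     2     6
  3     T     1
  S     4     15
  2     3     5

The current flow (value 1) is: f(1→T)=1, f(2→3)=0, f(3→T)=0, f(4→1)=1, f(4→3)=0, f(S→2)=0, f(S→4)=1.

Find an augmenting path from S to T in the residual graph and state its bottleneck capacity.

Residual along S→4→3→T: S→4: 14, 4→3: 10, 3→T: 1.
Bottleneck = min = 1.

S→4→3→T, bottleneck 1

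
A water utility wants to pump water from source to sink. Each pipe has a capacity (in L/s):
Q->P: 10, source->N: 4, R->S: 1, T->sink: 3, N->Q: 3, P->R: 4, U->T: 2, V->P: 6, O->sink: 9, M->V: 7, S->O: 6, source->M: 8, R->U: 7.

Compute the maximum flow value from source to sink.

3

Augment source->N->Q->P->R->U->T->sink: bottleneck 2. Total 2.
Augment source->N->Q->P->R->S->O->sink: bottleneck 1. Total 3.
No augmenting path remains in the residual graph.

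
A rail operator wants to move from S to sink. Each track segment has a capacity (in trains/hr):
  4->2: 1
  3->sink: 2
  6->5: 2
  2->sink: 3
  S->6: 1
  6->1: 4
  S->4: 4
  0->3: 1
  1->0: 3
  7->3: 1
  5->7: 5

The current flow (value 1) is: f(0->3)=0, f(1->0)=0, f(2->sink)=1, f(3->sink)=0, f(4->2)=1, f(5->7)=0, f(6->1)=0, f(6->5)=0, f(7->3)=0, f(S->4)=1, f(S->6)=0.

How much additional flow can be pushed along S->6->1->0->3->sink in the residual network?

Residual capacities along the path: S->6: 1, 6->1: 4, 1->0: 3, 0->3: 1, 3->sink: 2.
Minimum is 1.

1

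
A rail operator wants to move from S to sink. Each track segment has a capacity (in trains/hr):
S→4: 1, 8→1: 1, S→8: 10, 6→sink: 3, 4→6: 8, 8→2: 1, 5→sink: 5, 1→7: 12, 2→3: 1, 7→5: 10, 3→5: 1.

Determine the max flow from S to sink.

3

Augment S→4→6→sink: bottleneck 1. Total 1.
Augment S→8→1→7→5→sink: bottleneck 1. Total 2.
Augment S→8→2→3→5→sink: bottleneck 1. Total 3.
No augmenting path remains in the residual graph.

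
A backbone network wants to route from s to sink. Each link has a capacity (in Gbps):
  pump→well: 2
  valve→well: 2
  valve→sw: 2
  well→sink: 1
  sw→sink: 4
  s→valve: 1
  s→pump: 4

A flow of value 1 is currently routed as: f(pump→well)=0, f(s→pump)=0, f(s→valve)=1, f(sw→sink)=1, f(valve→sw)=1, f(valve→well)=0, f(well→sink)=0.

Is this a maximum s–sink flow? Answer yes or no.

Residual path s→pump→well→sink has bottleneck 1 > 0.
Pushing 1 along it raises the flow to 2, so the given flow is not maximum.

No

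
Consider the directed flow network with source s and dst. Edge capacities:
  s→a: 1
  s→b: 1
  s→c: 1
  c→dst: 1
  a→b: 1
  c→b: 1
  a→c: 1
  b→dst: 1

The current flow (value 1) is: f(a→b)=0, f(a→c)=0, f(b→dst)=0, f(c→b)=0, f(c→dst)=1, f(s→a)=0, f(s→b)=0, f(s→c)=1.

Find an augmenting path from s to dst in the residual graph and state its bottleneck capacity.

s→b→dst, bottleneck 1

Residual along s→b→dst: s→b: 1, b→dst: 1.
Bottleneck = min = 1.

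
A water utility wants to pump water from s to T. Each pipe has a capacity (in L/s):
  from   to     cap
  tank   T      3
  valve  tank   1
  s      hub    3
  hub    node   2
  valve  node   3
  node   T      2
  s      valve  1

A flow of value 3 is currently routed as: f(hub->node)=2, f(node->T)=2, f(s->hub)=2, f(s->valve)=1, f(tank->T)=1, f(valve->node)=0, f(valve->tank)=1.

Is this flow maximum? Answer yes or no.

Yes

Residual reachable from s: {hub, s}; T is not reachable.
Saturated cut: s->valve, hub->node with total capacity 3 = current flow value. Flow is maximum.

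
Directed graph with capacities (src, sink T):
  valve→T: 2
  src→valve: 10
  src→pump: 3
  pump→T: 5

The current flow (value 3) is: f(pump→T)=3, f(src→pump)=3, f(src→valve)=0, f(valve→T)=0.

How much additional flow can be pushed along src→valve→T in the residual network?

Residual capacities along the path: src→valve: 10, valve→T: 2.
Minimum is 2.

2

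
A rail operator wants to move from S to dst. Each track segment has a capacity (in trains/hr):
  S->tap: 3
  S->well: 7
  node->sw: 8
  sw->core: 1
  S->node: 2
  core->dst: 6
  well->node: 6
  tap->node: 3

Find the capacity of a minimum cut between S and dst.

Max flow = 1 (via 1 augmenting path).
In the residual at optimum, the set reachable from S is {S, node, sw, tap, well}.
Cut edges: sw->core (cap 1). Sum = 1.

1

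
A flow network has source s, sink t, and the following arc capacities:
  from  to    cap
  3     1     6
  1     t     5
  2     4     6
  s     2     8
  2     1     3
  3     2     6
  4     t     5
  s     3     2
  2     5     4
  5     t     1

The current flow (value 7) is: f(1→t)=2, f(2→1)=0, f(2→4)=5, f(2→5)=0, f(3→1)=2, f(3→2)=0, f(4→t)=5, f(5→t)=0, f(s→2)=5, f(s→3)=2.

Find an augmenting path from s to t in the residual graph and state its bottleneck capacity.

s→2→5→t, bottleneck 1

Residual along s→2→5→t: s→2: 3, 2→5: 4, 5→t: 1.
Bottleneck = min = 1.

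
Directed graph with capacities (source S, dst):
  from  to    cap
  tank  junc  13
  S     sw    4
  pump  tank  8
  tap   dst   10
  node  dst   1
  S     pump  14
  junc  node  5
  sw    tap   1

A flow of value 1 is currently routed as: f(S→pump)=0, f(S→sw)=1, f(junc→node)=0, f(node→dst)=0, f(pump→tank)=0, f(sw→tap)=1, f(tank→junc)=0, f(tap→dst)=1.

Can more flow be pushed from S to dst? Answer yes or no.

Yes

Residual path S→pump→tank→junc→node→dst has bottleneck 1 > 0.
Pushing 1 along it raises the flow to 2, so the given flow is not maximum.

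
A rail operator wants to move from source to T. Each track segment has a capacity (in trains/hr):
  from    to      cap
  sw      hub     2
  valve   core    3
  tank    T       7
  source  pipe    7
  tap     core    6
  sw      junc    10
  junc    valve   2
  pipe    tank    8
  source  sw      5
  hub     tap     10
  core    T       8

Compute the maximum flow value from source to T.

11

Augment source->pipe->tank->T: bottleneck 7. Total 7.
Augment source->sw->junc->valve->core->T: bottleneck 2. Total 9.
Augment source->sw->hub->tap->core->T: bottleneck 2. Total 11.
No augmenting path remains in the residual graph.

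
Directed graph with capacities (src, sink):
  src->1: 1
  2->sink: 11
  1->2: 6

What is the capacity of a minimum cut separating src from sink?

Max flow = 1 (via 1 augmenting path).
In the residual at optimum, the set reachable from src is {src}.
Cut edges: src->1 (cap 1). Sum = 1.

1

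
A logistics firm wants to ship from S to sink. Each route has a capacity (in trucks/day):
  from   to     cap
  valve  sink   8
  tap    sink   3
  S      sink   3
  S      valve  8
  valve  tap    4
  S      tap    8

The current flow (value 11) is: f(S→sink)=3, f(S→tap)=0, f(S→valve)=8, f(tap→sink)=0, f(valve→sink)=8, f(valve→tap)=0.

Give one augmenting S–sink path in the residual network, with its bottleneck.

S→tap→sink, bottleneck 3

Residual along S→tap→sink: S→tap: 8, tap→sink: 3.
Bottleneck = min = 3.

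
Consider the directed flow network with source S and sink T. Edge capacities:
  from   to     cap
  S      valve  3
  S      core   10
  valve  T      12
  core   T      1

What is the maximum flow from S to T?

4

Augment S->valve->T: bottleneck 3. Total 3.
Augment S->core->T: bottleneck 1. Total 4.
No augmenting path remains in the residual graph.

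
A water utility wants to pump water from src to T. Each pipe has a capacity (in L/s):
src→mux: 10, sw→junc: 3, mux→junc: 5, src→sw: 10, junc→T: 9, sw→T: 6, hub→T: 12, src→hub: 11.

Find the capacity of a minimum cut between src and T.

Max flow = 25 (via 4 augmenting paths).
In the residual at optimum, the set reachable from src is {mux, src, sw}.
Cut edges: src→hub (cap 11), mux→junc (cap 5), sw→junc (cap 3), sw→T (cap 6). Sum = 25.

25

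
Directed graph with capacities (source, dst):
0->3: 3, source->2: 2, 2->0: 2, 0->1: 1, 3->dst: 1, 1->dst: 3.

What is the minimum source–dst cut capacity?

Max flow = 2 (via 2 augmenting paths).
In the residual at optimum, the set reachable from source is {source}.
Cut edges: source->2 (cap 2). Sum = 2.

2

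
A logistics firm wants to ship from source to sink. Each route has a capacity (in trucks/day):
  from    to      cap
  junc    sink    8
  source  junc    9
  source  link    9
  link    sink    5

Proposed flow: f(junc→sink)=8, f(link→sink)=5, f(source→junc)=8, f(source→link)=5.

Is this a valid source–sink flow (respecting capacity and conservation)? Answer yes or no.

Yes

Every edge has 0 ≤ f(e) ≤ cap(e).
At each intermediate node, inflow equals outflow.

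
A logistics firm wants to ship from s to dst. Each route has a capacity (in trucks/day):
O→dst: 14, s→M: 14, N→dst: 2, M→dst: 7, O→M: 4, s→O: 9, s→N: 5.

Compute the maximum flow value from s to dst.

18

Augment s→O→dst: bottleneck 9. Total 9.
Augment s→M→dst: bottleneck 7. Total 16.
Augment s→N→dst: bottleneck 2. Total 18.
No augmenting path remains in the residual graph.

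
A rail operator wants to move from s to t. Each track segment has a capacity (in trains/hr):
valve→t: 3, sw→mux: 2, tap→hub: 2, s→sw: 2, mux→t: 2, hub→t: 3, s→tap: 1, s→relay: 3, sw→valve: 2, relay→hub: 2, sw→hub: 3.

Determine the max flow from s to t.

Augment s→sw→mux→t: bottleneck 2. Total 2.
Augment s→tap→hub→t: bottleneck 1. Total 3.
Augment s→relay→hub→t: bottleneck 2. Total 5.
No augmenting path remains in the residual graph.

5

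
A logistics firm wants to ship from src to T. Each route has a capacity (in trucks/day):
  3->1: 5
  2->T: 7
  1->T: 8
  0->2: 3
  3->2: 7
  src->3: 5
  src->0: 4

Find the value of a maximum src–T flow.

8

Augment src->0->2->T: bottleneck 3. Total 3.
Augment src->3->2->T: bottleneck 4. Total 7.
Augment src->3->1->T: bottleneck 1. Total 8.
No augmenting path remains in the residual graph.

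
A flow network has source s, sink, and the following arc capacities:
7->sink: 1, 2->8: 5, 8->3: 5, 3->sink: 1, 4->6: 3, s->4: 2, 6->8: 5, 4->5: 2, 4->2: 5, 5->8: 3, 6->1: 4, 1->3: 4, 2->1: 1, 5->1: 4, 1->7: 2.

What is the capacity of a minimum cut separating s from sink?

2

Max flow = 2 (via 2 augmenting paths).
In the residual at optimum, the set reachable from s is {s}.
Cut edges: s->4 (cap 2). Sum = 2.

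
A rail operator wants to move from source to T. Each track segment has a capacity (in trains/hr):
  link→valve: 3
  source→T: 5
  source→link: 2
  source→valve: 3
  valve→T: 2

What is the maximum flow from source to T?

7

Augment source→T: bottleneck 5. Total 5.
Augment source→valve→T: bottleneck 2. Total 7.
No augmenting path remains in the residual graph.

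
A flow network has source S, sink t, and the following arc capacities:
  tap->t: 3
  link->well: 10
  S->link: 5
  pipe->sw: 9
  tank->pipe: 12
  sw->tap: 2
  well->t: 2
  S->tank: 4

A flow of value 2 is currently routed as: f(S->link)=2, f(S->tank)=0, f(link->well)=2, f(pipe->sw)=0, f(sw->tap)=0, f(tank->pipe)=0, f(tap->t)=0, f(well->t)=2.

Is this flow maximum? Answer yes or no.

Residual path S->tank->pipe->sw->tap->t has bottleneck 2 > 0.
Pushing 2 along it raises the flow to 4, so the given flow is not maximum.

No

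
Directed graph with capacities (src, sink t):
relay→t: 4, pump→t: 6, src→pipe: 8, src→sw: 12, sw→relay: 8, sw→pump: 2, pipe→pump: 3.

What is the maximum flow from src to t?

9

Augment src→sw→relay→t: bottleneck 4. Total 4.
Augment src→sw→pump→t: bottleneck 2. Total 6.
Augment src→pipe→pump→t: bottleneck 3. Total 9.
No augmenting path remains in the residual graph.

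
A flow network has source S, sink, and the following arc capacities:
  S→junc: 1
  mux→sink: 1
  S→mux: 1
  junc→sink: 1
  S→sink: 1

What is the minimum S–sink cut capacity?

3

Max flow = 3 (via 3 augmenting paths).
In the residual at optimum, the set reachable from S is {S}.
Cut edges: S→junc (cap 1), S→mux (cap 1), S→sink (cap 1). Sum = 3.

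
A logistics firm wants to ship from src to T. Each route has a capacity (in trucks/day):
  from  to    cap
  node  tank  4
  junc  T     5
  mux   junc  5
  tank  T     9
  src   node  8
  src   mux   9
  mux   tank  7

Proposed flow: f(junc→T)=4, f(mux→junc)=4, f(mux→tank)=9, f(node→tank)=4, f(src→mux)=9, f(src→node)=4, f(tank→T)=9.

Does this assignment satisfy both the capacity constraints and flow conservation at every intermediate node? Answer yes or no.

No

Capacity violated on mux→tank: flow 9 > capacity 7.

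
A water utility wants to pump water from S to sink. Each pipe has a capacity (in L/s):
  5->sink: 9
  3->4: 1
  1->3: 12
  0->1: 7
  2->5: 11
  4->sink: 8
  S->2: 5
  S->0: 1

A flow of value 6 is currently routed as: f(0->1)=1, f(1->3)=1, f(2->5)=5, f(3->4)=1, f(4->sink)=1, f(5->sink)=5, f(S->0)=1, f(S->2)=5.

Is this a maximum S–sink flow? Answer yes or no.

Yes

Residual reachable from S: {S}; sink is not reachable.
Saturated cut: S->2, S->0 with total capacity 6 = current flow value. Flow is maximum.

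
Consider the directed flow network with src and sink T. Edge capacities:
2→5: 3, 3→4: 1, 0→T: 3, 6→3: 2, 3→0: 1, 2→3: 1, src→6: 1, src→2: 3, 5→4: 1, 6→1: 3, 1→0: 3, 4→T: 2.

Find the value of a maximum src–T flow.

Augment src→6→1→0→T: bottleneck 1. Total 1.
Augment src→2→3→0→T: bottleneck 1. Total 2.
Augment src→2→5→4→T: bottleneck 1. Total 3.
No augmenting path remains in the residual graph.

3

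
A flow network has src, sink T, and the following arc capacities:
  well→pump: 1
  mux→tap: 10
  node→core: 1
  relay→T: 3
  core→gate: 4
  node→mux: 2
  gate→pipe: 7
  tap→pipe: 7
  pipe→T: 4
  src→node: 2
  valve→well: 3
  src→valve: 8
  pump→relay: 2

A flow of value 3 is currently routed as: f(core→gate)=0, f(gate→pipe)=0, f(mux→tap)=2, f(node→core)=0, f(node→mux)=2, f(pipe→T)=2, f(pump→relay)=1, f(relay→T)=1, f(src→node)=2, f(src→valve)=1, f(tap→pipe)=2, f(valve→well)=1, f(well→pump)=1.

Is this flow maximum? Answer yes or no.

Yes

Residual reachable from src: {src, valve, well}; T is not reachable.
Saturated cut: well→pump, src→node with total capacity 3 = current flow value. Flow is maximum.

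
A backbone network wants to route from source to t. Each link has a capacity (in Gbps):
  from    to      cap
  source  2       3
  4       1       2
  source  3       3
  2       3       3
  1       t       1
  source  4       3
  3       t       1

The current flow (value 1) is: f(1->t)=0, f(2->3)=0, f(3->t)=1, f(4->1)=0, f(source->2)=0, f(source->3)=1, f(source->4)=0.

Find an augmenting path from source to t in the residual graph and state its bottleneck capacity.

Residual along source->4->1->t: source->4: 3, 4->1: 2, 1->t: 1.
Bottleneck = min = 1.

source->4->1->t, bottleneck 1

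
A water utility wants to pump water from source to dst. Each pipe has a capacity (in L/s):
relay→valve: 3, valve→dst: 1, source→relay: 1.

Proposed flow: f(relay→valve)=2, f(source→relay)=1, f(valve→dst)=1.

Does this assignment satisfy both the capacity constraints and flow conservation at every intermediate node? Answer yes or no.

Conservation fails at relay: inflow 1 ≠ outflow 2.

No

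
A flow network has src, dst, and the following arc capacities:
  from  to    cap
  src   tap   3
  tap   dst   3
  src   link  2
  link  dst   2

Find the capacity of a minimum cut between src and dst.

5

Max flow = 5 (via 2 augmenting paths).
In the residual at optimum, the set reachable from src is {src}.
Cut edges: src->link (cap 2), src->tap (cap 3). Sum = 5.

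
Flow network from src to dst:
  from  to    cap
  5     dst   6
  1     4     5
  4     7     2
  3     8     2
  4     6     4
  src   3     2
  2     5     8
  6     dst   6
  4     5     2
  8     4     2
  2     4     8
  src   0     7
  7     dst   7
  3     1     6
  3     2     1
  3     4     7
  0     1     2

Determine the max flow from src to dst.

Augment src->3->2->5->dst: bottleneck 1. Total 1.
Augment src->3->4->6->dst: bottleneck 1. Total 2.
Augment src->0->1->4->6->dst: bottleneck 2. Total 4.
No augmenting path remains in the residual graph.

4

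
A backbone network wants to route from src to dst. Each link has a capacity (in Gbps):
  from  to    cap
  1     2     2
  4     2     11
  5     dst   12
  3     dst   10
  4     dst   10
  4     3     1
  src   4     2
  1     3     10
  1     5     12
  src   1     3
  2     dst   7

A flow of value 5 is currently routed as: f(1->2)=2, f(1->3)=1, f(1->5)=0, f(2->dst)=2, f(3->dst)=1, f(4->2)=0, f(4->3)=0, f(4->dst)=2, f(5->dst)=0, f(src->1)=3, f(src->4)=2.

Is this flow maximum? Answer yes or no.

Residual reachable from src: {src}; dst is not reachable.
Saturated cut: src->4, src->1 with total capacity 5 = current flow value. Flow is maximum.

Yes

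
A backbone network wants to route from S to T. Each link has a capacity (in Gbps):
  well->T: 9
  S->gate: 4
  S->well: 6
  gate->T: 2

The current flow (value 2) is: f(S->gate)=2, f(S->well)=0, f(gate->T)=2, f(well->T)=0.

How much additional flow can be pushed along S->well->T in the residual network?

Residual capacities along the path: S->well: 6, well->T: 9.
Minimum is 6.

6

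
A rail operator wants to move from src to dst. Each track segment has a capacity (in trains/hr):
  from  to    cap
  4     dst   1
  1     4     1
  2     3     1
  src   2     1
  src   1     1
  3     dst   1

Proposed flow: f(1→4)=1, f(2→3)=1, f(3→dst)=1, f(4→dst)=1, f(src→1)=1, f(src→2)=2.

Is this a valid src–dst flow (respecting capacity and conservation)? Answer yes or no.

No

Capacity violated on src→2: flow 2 > capacity 1.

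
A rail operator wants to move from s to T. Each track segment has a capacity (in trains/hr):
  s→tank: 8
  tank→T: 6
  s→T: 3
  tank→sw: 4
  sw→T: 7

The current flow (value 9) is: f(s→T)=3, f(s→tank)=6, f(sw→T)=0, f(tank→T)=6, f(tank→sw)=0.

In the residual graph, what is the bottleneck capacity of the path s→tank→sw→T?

2

Residual capacities along the path: s→tank: 2, tank→sw: 4, sw→T: 7.
Minimum is 2.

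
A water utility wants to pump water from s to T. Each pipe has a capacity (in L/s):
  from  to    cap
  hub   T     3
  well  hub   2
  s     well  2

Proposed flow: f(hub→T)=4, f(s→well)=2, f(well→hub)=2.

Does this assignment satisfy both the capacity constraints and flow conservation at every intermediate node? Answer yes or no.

No

Capacity violated on hub→T: flow 4 > capacity 3.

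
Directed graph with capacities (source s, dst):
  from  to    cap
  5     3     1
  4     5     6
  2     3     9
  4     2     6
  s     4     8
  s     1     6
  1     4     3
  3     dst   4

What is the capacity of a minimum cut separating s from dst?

4

Max flow = 4 (via 1 augmenting path).
In the residual at optimum, the set reachable from s is {1, 2, 3, 4, 5, s}.
Cut edges: 3->dst (cap 4). Sum = 4.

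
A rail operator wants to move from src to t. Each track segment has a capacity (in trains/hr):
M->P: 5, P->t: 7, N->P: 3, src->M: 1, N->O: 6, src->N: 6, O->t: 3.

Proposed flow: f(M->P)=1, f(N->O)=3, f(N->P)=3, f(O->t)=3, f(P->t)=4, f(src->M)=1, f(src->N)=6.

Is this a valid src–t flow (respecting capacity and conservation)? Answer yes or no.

Yes

Every edge has 0 ≤ f(e) ≤ cap(e).
At each intermediate node, inflow equals outflow.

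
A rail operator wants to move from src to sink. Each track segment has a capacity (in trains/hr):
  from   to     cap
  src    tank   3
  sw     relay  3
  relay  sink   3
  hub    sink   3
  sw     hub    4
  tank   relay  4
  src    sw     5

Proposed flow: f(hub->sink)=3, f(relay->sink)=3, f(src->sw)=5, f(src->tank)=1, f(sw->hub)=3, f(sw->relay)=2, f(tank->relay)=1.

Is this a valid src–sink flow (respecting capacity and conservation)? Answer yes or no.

Yes

Every edge has 0 ≤ f(e) ≤ cap(e).
At each intermediate node, inflow equals outflow.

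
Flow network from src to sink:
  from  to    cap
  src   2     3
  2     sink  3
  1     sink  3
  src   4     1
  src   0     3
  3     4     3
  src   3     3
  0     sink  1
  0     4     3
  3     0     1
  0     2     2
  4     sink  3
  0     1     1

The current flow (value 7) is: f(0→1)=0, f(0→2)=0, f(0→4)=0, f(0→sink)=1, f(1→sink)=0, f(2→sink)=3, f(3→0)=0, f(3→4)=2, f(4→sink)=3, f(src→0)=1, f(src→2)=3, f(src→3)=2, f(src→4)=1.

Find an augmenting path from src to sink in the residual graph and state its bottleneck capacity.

src→0→1→sink, bottleneck 1

Residual along src→0→1→sink: src→0: 2, 0→1: 1, 1→sink: 3.
Bottleneck = min = 1.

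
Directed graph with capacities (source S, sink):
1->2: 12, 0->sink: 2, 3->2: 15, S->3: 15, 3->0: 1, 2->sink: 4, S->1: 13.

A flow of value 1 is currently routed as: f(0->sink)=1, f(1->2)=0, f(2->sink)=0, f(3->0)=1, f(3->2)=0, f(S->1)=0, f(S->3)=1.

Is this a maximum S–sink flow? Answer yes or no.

No

Residual path S->3->2->sink has bottleneck 4 > 0.
Pushing 4 along it raises the flow to 5, so the given flow is not maximum.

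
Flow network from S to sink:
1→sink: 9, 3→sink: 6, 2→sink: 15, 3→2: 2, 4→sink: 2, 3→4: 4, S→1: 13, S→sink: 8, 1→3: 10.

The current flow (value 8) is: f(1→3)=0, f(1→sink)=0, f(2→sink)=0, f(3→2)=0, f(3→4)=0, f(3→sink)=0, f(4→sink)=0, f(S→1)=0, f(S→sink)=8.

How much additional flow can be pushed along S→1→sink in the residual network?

Residual capacities along the path: S→1: 13, 1→sink: 9.
Minimum is 9.

9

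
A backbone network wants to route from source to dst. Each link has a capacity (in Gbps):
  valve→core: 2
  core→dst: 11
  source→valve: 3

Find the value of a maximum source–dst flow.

Augment source→valve→core→dst: bottleneck 2. Total 2.
No augmenting path remains in the residual graph.

2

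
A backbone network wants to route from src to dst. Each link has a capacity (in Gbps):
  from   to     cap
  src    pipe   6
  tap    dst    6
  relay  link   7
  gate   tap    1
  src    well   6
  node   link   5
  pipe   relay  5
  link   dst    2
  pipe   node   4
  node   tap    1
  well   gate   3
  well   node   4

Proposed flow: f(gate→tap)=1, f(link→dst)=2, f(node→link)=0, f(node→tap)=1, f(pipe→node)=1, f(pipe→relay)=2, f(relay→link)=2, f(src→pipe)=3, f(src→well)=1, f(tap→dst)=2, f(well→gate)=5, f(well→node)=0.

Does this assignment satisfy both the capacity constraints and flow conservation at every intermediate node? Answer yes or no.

No

Capacity violated on well→gate: flow 5 > capacity 3.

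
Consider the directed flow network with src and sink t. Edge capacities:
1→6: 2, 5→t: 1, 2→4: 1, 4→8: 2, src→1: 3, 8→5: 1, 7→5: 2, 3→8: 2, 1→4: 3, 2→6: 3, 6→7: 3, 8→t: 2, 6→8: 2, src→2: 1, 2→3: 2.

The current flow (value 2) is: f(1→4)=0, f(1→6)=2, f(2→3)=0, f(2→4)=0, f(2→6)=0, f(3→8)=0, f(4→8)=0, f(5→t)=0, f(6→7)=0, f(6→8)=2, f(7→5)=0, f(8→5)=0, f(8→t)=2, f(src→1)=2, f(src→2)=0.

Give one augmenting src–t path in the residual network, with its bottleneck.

src→1→4→8→5→t, bottleneck 1

Residual along src→1→4→8→5→t: src→1: 1, 1→4: 3, 4→8: 2, 8→5: 1, 5→t: 1.
Bottleneck = min = 1.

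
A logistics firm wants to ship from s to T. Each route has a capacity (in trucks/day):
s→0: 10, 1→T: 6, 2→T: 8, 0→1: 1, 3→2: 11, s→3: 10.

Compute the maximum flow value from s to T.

9

Augment s→0→1→T: bottleneck 1. Total 1.
Augment s→3→2→T: bottleneck 8. Total 9.
No augmenting path remains in the residual graph.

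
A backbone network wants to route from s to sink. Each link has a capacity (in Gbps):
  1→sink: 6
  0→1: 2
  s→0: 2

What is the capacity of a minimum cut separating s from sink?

Max flow = 2 (via 1 augmenting path).
In the residual at optimum, the set reachable from s is {s}.
Cut edges: s→0 (cap 2). Sum = 2.

2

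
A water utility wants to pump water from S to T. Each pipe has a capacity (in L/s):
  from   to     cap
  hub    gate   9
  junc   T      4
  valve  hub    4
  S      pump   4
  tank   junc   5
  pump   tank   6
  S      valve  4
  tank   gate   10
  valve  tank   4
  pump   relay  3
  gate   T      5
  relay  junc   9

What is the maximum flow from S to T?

8

Augment S→pump→relay→junc→T: bottleneck 3. Total 3.
Augment S→pump→tank→junc→T: bottleneck 1. Total 4.
Augment S→valve→tank→gate→T: bottleneck 4. Total 8.
No augmenting path remains in the residual graph.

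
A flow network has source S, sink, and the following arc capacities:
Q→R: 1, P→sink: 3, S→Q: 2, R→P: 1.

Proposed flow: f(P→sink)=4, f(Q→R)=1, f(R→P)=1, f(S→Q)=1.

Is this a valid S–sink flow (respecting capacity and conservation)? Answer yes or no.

No

Capacity violated on P→sink: flow 4 > capacity 3.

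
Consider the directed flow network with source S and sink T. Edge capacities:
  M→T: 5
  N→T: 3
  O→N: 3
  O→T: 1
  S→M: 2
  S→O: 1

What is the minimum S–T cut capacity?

Max flow = 3 (via 2 augmenting paths).
In the residual at optimum, the set reachable from S is {S}.
Cut edges: S→O (cap 1), S→M (cap 2). Sum = 3.

3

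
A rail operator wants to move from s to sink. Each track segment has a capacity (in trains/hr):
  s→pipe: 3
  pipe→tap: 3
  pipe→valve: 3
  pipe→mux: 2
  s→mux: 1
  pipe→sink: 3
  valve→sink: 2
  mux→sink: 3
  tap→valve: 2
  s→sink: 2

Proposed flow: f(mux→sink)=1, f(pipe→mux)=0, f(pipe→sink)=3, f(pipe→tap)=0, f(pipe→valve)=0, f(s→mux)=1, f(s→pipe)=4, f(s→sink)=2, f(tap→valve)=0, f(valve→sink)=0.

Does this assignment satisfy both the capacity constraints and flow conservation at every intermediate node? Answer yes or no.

Capacity violated on s→pipe: flow 4 > capacity 3.

No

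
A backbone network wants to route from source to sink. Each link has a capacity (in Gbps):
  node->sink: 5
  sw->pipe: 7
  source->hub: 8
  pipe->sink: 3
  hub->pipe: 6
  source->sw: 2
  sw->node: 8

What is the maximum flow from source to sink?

5

Augment source->sw->node->sink: bottleneck 2. Total 2.
Augment source->hub->pipe->sink: bottleneck 3. Total 5.
No augmenting path remains in the residual graph.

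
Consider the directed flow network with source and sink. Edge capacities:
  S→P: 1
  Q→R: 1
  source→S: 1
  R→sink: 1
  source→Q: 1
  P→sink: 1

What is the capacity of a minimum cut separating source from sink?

Max flow = 2 (via 2 augmenting paths).
In the residual at optimum, the set reachable from source is {source}.
Cut edges: source→S (cap 1), source→Q (cap 1). Sum = 2.

2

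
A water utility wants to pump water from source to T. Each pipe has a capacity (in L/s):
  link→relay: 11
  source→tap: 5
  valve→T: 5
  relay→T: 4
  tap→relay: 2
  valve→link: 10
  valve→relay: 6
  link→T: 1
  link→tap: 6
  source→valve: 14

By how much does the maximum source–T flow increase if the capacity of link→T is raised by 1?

Original max flow = 10.
After raising cap(link→T), augmenting paths through that edge carry 1 more unit.
New max flow = 11. Increase = 1.

1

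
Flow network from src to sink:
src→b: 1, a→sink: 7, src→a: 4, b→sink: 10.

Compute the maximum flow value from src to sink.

5

Augment src→b→sink: bottleneck 1. Total 1.
Augment src→a→sink: bottleneck 4. Total 5.
No augmenting path remains in the residual graph.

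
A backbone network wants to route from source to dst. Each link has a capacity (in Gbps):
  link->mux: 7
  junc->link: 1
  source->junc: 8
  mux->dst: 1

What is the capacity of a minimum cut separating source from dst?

1

Max flow = 1 (via 1 augmenting path).
In the residual at optimum, the set reachable from source is {junc, source}.
Cut edges: junc->link (cap 1). Sum = 1.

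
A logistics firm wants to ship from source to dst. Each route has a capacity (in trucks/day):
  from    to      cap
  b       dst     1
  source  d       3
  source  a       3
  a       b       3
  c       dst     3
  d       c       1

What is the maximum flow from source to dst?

Augment source→a→b→dst: bottleneck 1. Total 1.
Augment source→d→c→dst: bottleneck 1. Total 2.
No augmenting path remains in the residual graph.

2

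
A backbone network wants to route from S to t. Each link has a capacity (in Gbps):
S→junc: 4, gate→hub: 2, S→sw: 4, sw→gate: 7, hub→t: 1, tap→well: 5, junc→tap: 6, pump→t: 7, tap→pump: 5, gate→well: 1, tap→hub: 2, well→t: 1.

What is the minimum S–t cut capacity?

6

Max flow = 6 (via 3 augmenting paths).
In the residual at optimum, the set reachable from S is {S, gate, hub, sw}.
Cut edges: S→junc (cap 4), gate→well (cap 1), hub→t (cap 1). Sum = 6.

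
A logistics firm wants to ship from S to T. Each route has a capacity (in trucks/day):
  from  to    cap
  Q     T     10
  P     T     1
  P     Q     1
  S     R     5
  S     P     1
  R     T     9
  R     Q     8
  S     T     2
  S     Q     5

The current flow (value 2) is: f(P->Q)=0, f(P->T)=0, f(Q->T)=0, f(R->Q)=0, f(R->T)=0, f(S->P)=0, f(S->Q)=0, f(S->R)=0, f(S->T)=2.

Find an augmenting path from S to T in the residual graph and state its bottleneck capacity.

Residual along S->R->T: S->R: 5, R->T: 9.
Bottleneck = min = 5.

S->R->T, bottleneck 5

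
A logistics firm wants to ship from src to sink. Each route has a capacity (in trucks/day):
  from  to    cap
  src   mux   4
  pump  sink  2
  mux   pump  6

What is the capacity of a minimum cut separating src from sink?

Max flow = 2 (via 1 augmenting path).
In the residual at optimum, the set reachable from src is {mux, pump, src}.
Cut edges: pump→sink (cap 2). Sum = 2.

2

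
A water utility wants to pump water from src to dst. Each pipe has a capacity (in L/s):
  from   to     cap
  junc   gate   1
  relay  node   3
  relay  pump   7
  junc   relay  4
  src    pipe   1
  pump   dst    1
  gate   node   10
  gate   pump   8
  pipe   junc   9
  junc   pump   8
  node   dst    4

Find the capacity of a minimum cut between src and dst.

1

Max flow = 1 (via 1 augmenting path).
In the residual at optimum, the set reachable from src is {src}.
Cut edges: src→pipe (cap 1). Sum = 1.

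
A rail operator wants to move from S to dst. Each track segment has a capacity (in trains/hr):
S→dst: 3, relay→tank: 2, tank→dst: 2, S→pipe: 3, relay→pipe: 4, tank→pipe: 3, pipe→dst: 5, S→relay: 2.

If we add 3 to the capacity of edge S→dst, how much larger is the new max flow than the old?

3

Original max flow = 8.
After raising cap(S→dst), augmenting paths through that edge carry 3 more units.
New max flow = 11. Increase = 3.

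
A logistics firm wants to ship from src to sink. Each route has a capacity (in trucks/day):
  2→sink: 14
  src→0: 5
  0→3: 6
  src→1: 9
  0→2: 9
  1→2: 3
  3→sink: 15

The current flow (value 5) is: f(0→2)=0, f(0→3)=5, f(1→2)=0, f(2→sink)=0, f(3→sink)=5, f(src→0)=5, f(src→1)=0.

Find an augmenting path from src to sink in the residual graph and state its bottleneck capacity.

Residual along src→1→2→sink: src→1: 9, 1→2: 3, 2→sink: 14.
Bottleneck = min = 3.

src→1→2→sink, bottleneck 3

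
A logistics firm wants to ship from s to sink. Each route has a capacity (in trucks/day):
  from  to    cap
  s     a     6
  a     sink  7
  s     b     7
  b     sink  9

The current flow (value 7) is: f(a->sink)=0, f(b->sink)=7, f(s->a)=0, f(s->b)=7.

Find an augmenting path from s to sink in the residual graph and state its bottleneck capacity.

s->a->sink, bottleneck 6

Residual along s->a->sink: s->a: 6, a->sink: 7.
Bottleneck = min = 6.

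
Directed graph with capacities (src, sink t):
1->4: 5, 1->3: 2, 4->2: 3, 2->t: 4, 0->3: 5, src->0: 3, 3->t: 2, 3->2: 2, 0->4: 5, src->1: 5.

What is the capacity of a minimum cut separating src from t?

Max flow = 6 (via 4 augmenting paths).
In the residual at optimum, the set reachable from src is {0, 1, 2, 3, 4, src}.
Cut edges: 3->t (cap 2), 2->t (cap 4). Sum = 6.

6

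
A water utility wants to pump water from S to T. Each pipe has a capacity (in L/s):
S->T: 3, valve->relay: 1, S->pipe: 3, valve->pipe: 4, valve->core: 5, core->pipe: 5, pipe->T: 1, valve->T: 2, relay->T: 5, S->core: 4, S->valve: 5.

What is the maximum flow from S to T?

Augment S->T: bottleneck 3. Total 3.
Augment S->valve->T: bottleneck 2. Total 5.
Augment S->pipe->T: bottleneck 1. Total 6.
Augment S->valve->relay->T: bottleneck 1. Total 7.
No augmenting path remains in the residual graph.

7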